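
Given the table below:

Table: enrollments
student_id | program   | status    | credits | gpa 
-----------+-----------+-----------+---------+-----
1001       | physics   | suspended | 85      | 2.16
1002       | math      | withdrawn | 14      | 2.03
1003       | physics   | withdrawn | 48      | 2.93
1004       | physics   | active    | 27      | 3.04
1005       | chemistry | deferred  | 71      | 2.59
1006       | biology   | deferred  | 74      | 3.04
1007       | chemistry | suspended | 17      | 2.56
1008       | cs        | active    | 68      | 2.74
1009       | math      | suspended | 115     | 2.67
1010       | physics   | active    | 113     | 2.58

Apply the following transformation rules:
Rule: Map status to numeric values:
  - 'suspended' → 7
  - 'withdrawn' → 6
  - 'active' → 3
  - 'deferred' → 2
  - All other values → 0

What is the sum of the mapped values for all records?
46

Step 1: Apply mapping to each record
Step 2: Count by status:
  'suspended': 3 records × 7 = 21
  'withdrawn': 2 records × 6 = 12
  'active': 3 records × 3 = 9
  'deferred': 2 records × 2 = 4
Step 3: Sum all mapped values = 46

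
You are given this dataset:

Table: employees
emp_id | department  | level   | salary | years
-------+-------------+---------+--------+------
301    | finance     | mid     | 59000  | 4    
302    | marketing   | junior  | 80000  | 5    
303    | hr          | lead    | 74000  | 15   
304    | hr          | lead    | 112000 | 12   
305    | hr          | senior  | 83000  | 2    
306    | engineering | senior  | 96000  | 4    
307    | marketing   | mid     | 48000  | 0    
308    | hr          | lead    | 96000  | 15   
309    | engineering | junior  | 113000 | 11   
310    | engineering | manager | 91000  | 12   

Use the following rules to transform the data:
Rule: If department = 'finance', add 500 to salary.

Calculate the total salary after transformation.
852500

Step 1: Count records where department = 'finance': 1
Step 2: Total bonus added: 1 × 500 = 500
Step 3: Original sum of salary: 852000
Step 4: Final sum = 852000 + 500 = 852500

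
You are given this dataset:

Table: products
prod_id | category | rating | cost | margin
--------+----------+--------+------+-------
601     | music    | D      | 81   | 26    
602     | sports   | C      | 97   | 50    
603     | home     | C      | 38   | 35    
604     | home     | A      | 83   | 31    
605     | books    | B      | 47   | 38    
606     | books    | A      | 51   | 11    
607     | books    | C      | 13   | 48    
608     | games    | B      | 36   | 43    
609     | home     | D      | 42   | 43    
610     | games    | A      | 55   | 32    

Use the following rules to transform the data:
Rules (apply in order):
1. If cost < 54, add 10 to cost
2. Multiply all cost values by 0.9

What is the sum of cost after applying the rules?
542.7

Step 1: Apply Rule 1 - Add 10 to records with cost < 54
  - 6 records affected: 227 + (6 × 10) = 287
  - Unaffected records: 316
  - Sum after Rule 1: 603
Step 2: Apply Rule 2 - Multiply all by 0.9
  - 603 × 0.9 = 542.7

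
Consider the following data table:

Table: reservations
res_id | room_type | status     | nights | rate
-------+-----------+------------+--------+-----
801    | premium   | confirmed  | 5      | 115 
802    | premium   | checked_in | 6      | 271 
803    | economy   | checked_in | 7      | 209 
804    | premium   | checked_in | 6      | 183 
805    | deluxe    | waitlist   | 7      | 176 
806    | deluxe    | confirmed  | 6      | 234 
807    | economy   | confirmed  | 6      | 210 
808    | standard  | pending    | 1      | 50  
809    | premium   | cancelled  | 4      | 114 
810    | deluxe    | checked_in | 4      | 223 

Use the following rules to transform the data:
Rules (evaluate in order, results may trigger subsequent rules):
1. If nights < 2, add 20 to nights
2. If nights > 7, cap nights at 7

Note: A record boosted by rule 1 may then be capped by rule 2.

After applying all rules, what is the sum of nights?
58

Step 1: Apply rule 1 to records with nights < 2
  - 1 records get bonus of 20
  - Of these, 1 records then exceed 7 and get capped
Step 2: Apply rule 2 to records with nights > 7
  - 0 records (original) are capped
Step 3: Calculate final sum = 58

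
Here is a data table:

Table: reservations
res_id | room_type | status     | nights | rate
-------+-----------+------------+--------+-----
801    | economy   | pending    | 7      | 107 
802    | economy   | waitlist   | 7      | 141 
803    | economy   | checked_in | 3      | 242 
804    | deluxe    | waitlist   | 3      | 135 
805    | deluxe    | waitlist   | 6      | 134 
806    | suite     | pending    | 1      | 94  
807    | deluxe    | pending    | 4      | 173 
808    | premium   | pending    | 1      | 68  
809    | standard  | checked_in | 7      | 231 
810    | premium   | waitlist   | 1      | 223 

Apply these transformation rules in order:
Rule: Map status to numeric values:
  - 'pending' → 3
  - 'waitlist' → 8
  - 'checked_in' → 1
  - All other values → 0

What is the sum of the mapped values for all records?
46

Step 1: Apply mapping to each record
Step 2: Count by status:
  'pending': 4 records × 3 = 12
  'waitlist': 4 records × 8 = 32
  'checked_in': 2 records × 1 = 2
Step 3: Sum all mapped values = 46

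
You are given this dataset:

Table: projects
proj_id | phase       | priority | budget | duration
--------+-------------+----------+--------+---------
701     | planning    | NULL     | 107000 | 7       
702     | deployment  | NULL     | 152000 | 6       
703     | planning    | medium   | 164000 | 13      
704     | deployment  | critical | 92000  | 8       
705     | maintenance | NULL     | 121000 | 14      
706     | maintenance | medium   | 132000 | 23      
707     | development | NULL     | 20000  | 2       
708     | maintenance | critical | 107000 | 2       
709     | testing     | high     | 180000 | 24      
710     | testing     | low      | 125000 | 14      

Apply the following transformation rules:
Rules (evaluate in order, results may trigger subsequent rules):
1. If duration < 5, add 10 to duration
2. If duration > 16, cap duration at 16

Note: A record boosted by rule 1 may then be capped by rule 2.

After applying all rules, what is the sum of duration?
118

Step 1: Apply rule 1 to records with duration < 5
  - 2 records get bonus of 10
  - Of these, 0 records then exceed 16 and get capped
Step 2: Apply rule 2 to records with duration > 16
  - 2 records (original) are capped
Step 3: Calculate final sum = 118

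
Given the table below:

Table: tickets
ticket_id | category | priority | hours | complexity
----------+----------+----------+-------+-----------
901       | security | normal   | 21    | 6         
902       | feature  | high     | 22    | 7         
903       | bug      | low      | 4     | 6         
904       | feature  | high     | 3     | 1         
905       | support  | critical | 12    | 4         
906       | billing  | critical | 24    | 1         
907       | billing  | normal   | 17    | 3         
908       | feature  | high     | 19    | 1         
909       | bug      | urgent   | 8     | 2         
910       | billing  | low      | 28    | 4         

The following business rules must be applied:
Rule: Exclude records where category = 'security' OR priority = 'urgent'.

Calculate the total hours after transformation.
129

Step 1: Find records where category = 'security' OR priority = 'urgent'
Step 2: 2 records match, summing to 29
Step 3: Original sum: 158
Step 4: Remaining sum = 158 - 29 = 129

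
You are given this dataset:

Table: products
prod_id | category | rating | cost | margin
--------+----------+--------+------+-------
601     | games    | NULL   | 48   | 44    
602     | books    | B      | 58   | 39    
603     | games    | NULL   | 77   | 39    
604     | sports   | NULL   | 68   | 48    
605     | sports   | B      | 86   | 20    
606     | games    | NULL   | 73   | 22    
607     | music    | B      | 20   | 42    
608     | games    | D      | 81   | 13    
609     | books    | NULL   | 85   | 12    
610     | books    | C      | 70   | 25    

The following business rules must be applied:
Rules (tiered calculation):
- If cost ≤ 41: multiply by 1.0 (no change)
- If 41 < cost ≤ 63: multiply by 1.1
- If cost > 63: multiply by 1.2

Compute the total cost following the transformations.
784.6

Step 1: Tier 1 (cost ≤ 41): 1 records, sum = 20 × 1.0 = 20.0
Step 2: Tier 2 (41 < cost ≤ 63): 2 records, sum = 106 × 1.1 = 116.6
Step 3: Tier 3 (cost > 63): 7 records, sum = 540 × 1.2 = 648.0
Step 4: Final sum = 20.0 + 116.6 + 648.0 = 784.6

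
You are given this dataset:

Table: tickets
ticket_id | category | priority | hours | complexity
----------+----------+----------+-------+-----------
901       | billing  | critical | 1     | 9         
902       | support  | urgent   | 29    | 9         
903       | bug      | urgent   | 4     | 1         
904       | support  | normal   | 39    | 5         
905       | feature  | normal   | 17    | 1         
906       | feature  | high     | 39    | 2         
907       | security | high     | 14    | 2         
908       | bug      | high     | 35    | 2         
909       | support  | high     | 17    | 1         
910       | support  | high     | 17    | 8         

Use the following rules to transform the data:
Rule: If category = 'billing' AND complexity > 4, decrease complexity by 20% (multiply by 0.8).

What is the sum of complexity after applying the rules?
38.2

Step 1: Find records where category = 'billing' AND complexity > 4
Step 2: 1 records match, summing to 9
Step 3: After multiplier: 9 × 0.8 = 7.2
Step 4: Unaffected records sum: 31
Step 5: Final sum = 7.2 + 31 = 38.2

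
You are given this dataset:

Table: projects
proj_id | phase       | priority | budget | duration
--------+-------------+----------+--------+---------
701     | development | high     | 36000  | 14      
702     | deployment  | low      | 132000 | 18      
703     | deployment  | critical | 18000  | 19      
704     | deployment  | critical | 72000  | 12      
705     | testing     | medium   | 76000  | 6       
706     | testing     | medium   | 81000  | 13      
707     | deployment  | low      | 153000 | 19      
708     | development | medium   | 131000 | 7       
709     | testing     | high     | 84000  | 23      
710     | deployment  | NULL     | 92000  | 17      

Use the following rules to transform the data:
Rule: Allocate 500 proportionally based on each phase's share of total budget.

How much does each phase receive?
deployment: 266.86, development: 95.43, testing: 137.71

Step 1: Calculate total budget = 875000
Step 2: Calculate each phase's proportion:
  deployment: 467000/875000 = 53.37% → 266.86
  development: 167000/875000 = 19.09% → 95.43
  testing: 241000/875000 = 27.54% → 137.71
Step 3: Verify: sum of allocations ≈ 500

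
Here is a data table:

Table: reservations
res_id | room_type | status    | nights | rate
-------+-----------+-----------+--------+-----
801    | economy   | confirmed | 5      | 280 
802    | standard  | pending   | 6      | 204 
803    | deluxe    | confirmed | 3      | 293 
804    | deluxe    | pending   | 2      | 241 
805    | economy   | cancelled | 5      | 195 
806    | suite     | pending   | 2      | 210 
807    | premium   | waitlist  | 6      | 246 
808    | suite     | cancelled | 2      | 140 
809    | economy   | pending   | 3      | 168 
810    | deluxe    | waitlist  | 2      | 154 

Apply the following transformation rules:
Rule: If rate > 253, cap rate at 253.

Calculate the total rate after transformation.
2064

Step 1: 2 records have rate > 253
Step 2: These records originally summed to 573
Step 3: After capping: 2 × 253 = 506
Step 4: Unaffected records sum: 1558
Step 5: Final sum = 506 + 1558 = 2064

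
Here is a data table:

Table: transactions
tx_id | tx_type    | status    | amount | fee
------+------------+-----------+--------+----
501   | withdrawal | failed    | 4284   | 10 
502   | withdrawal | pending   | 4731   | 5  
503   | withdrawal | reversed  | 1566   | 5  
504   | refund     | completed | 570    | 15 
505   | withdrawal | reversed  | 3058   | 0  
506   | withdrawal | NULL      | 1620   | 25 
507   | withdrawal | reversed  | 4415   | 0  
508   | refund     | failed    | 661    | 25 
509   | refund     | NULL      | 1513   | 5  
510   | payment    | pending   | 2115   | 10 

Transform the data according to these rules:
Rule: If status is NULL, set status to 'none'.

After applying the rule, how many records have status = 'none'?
2

Step 1: Count records where status IS NULL
Step 2: Found 2 records with NULL status
Step 3: These records will have status set to 'none'
Step 4: Records already having status = 'none': 0
Step 5: Answer: 2 + 0 = 2 records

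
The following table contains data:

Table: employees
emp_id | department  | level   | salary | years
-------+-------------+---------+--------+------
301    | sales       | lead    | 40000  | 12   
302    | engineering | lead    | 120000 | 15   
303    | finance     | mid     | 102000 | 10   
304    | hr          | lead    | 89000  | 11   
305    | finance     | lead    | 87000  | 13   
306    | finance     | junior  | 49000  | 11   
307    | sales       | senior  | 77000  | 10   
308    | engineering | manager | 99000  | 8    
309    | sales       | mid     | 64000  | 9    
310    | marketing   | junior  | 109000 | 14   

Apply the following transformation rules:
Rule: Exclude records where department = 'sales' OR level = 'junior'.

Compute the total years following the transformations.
57

Step 1: Find records where department = 'sales' OR level = 'junior'
Step 2: 5 records match, summing to 56
Step 3: Original sum: 113
Step 4: Remaining sum = 113 - 56 = 57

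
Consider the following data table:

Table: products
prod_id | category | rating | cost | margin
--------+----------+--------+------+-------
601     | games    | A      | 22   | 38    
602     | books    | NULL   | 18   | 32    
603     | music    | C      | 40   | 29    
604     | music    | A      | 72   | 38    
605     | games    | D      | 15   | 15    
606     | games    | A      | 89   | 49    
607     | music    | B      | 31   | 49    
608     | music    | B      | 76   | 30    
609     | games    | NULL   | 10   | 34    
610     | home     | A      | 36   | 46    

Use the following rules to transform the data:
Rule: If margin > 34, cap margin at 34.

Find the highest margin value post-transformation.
34

Step 1: Original maximum margin = 49
Step 2: Apply cap at 34
Step 3: 5 records had margin > 34 and were capped
Step 4: Maximum after transformation = 34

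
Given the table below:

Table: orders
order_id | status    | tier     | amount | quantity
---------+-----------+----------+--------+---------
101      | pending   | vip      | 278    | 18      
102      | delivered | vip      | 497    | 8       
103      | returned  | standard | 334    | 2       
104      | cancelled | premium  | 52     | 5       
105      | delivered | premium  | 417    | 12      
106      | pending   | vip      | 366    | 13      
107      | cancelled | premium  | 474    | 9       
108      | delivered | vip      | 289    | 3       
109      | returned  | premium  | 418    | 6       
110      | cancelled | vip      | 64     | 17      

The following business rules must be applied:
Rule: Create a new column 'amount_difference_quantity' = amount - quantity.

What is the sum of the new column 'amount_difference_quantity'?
3096

Step 1: For each record, compute amount - quantity
Example calculations:
  278 - 18 = 260
  497 - 8 = 489
  334 - 2 = 332
  ...
Step 2: Sum all derived values
Step 3: Total = 3096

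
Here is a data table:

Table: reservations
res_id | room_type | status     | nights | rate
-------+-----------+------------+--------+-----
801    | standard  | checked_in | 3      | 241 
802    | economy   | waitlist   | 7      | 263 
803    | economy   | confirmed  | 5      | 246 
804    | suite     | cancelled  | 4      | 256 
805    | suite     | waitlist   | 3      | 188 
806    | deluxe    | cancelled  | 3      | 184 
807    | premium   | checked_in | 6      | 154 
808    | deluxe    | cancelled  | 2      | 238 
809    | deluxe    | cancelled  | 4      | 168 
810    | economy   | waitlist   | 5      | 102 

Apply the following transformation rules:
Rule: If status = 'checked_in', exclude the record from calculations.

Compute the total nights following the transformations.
33

Step 1: Identify records where status = 'checked_in'
Step 2: The excluded records sum to 9
Step 3: Original total nights = 42
Step 4: Remaining total = 42 - 9 = 33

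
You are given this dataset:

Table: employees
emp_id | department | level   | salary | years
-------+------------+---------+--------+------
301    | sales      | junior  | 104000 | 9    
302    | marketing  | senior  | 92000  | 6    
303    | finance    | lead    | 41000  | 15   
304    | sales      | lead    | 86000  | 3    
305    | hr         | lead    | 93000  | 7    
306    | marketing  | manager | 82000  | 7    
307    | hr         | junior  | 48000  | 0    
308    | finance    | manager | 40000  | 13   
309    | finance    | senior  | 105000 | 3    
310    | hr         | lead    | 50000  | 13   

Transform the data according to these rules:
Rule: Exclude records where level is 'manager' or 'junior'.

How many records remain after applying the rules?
6

Step 1: Count records to exclude
  - 2 (manager) + 2 (junior) = 4 records
Step 2: Total records: 10
Step 3: Remaining = 10 - 4 = 6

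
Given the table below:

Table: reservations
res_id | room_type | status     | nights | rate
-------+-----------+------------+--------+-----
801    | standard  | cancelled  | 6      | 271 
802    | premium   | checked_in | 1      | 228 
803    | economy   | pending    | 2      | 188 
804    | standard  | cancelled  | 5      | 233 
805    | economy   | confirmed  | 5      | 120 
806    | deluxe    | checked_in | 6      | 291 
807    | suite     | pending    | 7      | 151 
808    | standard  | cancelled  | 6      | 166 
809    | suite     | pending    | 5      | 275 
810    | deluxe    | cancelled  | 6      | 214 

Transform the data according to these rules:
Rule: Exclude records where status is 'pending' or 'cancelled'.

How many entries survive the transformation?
3

Step 1: Count records to exclude
  - 3 (pending) + 4 (cancelled) = 7 records
Step 2: Total records: 10
Step 3: Remaining = 10 - 7 = 3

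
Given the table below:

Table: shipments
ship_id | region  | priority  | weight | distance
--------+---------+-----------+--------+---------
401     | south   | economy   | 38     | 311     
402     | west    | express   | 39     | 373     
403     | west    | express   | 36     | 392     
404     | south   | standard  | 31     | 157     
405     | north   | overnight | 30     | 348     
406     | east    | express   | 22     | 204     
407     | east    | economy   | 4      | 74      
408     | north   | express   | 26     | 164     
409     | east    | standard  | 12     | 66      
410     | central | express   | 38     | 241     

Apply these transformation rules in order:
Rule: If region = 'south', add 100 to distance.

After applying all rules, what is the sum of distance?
2530

Step 1: Count records where region = 'south': 2
Step 2: Total bonus added: 2 × 100 = 200
Step 3: Original sum of distance: 2330
Step 4: Final sum = 2330 + 200 = 2530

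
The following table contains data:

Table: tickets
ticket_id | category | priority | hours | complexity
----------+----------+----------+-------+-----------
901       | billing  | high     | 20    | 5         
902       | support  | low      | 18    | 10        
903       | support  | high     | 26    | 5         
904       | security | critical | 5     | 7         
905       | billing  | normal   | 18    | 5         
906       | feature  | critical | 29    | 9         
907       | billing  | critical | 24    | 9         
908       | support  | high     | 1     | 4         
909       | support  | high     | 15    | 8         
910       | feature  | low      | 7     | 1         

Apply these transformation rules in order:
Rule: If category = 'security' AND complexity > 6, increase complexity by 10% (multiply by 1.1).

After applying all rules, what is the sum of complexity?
63.7

Step 1: Find records where category = 'security' AND complexity > 6
Step 2: 1 records match, summing to 7
Step 3: After multiplier: 7 × 1.1 = 7.7
Step 4: Unaffected records sum: 56
Step 5: Final sum = 7.7 + 56 = 63.7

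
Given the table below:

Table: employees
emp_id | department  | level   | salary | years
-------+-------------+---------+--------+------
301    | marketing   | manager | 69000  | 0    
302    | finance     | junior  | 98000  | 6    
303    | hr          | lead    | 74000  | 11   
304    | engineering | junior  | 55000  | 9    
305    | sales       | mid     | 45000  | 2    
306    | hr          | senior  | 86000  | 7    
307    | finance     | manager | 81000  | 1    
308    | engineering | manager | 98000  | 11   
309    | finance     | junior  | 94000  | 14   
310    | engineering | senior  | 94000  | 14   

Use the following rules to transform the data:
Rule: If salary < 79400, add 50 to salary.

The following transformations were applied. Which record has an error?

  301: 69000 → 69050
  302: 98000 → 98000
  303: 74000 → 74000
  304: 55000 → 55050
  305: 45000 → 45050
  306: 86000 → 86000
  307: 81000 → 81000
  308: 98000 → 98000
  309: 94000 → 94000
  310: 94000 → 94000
Record 303 has an error. The correct transformed value should be 74050, not 74000.

Step 1: Check each record against the rule
Step 2: Record 303 has salary = 74000
Step 3: Since 74000 < 79400, the bonus should have been applied
Step 4: Correct value = 74050, but claimed value = 74000
Conclusion: Record 303 has the error.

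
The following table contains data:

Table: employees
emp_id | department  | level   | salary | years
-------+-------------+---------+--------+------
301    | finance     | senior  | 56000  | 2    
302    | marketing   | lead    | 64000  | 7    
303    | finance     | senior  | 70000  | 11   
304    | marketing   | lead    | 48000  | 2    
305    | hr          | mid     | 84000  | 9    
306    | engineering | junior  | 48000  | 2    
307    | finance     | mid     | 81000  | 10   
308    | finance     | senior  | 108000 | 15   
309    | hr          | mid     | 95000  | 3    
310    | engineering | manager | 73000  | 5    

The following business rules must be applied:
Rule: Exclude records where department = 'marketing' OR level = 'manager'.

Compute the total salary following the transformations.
542000

Step 1: Find records where department = 'marketing' OR level = 'manager'
Step 2: 3 records match, summing to 185000
Step 3: Original sum: 727000
Step 4: Remaining sum = 727000 - 185000 = 542000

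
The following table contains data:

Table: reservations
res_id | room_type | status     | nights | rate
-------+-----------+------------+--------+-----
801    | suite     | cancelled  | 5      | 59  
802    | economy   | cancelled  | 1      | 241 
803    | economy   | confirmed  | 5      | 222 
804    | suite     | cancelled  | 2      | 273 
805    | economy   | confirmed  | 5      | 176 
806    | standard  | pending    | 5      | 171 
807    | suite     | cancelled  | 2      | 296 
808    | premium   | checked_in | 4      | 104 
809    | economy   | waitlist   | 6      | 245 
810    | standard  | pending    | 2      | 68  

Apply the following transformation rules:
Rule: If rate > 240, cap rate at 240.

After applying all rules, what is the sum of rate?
1760

Step 1: 4 records have rate > 240
Step 2: These records originally summed to 1055
Step 3: After capping: 4 × 240 = 960
Step 4: Unaffected records sum: 800
Step 5: Final sum = 960 + 800 = 1760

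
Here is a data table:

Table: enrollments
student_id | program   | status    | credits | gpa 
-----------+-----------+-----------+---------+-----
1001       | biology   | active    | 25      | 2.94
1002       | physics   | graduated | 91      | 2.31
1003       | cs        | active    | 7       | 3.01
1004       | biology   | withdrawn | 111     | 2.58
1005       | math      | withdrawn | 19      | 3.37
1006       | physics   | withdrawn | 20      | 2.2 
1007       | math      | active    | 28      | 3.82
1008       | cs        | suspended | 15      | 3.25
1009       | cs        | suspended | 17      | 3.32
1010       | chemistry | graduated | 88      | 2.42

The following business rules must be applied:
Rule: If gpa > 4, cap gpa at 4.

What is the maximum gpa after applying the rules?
3.82

Step 1: Original maximum gpa = 3.82
Step 2: Check cap of 4 against maximum
Step 3: No records exceed the cap (max 3.82 <= cap 4), so no capping applies
Step 4: Maximum after transformation = 3.82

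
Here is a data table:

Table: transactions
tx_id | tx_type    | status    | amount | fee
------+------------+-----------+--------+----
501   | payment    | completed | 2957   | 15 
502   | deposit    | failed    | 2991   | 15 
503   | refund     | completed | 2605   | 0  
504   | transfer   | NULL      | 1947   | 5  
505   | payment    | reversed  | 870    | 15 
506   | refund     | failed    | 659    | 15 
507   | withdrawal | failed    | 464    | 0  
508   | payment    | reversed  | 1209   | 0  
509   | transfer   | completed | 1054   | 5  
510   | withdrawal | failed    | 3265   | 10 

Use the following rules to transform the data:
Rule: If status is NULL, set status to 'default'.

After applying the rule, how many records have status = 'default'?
1

Step 1: Count records where status IS NULL
Step 2: Found 1 records with NULL status
Step 3: These records will have status set to 'default'
Step 4: Records already having status = 'default': 0
Step 5: Answer: 1 + 0 = 1 records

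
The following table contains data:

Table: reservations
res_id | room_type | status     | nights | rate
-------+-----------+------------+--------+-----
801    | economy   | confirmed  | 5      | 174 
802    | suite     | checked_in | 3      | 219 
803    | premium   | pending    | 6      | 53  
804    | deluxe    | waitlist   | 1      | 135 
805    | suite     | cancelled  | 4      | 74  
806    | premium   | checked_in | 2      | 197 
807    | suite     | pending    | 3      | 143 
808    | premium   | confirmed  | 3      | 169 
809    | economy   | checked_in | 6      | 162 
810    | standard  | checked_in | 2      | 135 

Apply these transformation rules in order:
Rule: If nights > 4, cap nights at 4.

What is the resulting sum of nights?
30

Step 1: 3 records have nights > 4
Step 2: These records originally summed to 17
Step 3: After capping: 3 × 4 = 12
Step 4: Unaffected records sum: 18
Step 5: Final sum = 12 + 18 = 30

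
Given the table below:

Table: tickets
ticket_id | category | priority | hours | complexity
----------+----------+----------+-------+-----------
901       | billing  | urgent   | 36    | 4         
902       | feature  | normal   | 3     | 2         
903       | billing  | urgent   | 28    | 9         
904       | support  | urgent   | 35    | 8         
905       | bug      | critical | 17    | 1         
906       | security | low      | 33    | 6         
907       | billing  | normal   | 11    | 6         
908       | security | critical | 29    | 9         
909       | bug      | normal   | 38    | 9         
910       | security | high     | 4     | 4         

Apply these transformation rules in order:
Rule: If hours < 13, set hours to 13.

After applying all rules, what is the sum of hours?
255

Step 1: 3 records have hours < 13
Step 2: These records originally summed to 18
Step 3: After setting to minimum: 3 × 13 = 39
Step 4: Unaffected records sum: 216
Step 5: Final sum = 39 + 216 = 255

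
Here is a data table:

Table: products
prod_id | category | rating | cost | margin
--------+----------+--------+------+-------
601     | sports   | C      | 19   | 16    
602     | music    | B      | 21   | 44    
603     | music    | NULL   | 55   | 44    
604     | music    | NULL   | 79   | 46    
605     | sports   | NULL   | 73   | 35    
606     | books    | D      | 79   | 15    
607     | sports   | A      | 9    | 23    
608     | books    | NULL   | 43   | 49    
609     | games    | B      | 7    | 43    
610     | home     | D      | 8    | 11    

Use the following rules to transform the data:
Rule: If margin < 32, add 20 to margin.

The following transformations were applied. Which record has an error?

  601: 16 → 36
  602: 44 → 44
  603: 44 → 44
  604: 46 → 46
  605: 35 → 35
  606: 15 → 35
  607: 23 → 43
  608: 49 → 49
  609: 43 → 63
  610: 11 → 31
Record 609 has an error. The correct transformed value should be 43, not 63.

Step 1: Check each record against the rule
Step 2: Record 609 has margin = 43
Step 3: Since 43 >= 32, the bonus should not have been applied
Step 4: Correct value = 43, but claimed value = 63
Conclusion: Record 609 has the error.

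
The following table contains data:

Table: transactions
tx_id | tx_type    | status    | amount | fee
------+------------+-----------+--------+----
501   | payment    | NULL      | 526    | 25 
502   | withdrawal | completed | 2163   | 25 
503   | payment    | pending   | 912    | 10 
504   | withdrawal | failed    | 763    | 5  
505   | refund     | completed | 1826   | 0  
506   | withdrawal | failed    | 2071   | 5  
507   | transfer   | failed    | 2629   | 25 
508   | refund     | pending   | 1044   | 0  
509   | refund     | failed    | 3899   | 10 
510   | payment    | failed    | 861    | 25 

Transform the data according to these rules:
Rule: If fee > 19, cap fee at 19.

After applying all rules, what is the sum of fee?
106

Step 1: 4 records have fee > 19
Step 2: These records originally summed to 100
Step 3: After capping: 4 × 19 = 76
Step 4: Unaffected records sum: 30
Step 5: Final sum = 76 + 30 = 106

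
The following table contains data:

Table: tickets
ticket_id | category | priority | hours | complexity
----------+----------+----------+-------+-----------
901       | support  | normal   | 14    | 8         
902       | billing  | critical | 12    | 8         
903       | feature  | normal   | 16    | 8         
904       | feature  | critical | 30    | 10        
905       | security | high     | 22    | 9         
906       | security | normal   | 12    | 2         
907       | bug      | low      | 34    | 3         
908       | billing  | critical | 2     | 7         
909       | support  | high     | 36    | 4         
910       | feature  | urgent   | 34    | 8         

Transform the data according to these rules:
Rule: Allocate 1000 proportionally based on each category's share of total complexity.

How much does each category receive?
billing: 223.88, bug: 44.78, feature: 388.06, security: 164.18, support: 179.1

Step 1: Calculate total complexity = 67
Step 2: Calculate each category's proportion:
  billing: 15/67 = 22.39% → 223.88
  bug: 3/67 = 4.48% → 44.78
  feature: 26/67 = 38.81% → 388.06
  security: 11/67 = 16.42% → 164.18
  support: 12/67 = 17.91% → 179.1
Step 3: Verify: sum of allocations ≈ 1000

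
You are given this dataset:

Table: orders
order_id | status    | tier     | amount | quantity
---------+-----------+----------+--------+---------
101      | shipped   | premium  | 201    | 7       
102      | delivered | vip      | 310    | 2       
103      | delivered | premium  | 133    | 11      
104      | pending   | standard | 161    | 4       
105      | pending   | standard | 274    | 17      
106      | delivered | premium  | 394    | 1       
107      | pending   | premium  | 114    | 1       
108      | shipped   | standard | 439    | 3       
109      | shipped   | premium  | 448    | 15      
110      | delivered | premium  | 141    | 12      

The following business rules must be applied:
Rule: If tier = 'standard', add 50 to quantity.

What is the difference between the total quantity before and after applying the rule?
150

Step 1: Original sum of quantity = 73
Step 2: 3 records have tier = 'standard'
Step 3: Each affected record changes by 50
Step 4: Total change = 3 × 50 = 150
Step 5: New sum = 73 + 150 = 223
Step 6: Difference = |223 - 73| = 150
        (Sum increased by 150)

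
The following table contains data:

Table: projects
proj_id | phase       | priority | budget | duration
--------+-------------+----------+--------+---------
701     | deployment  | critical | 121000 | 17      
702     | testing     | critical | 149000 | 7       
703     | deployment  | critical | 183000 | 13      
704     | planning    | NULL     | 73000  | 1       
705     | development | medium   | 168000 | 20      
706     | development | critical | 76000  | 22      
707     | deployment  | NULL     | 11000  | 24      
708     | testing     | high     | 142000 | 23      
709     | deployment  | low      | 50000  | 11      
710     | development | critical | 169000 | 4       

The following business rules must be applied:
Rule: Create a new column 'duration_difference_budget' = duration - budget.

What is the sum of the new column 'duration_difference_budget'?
-1141858

Step 1: For each record, compute duration - budget
Example calculations:
  17 - 121000 = -120983
  7 - 149000 = -148993
  13 - 183000 = -182987
  ...
Step 2: Sum all derived values
Step 3: Total = -1141858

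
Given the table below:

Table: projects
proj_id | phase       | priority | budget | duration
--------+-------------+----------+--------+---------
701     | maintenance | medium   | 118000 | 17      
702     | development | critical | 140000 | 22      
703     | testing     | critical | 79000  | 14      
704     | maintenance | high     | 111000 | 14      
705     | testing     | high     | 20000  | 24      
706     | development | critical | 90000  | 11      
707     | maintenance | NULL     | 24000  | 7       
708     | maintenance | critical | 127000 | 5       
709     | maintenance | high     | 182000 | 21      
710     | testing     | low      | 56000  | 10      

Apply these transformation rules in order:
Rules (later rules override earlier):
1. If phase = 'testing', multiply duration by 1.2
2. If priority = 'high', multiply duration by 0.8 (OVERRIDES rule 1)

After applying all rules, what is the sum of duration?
138.0

Step 1: Rule 2 takes priority for records with priority = 'high'
  - 3 records: 59 × 0.8 = 47.2
Step 2: Rule 1 applies to remaining records with phase = 'testing'
  - 2 records: 24 × 1.2 = 28.8
Step 3: Other records unchanged: 62
Step 4: Final sum = 47.2 + 28.8 + 62 = 138.0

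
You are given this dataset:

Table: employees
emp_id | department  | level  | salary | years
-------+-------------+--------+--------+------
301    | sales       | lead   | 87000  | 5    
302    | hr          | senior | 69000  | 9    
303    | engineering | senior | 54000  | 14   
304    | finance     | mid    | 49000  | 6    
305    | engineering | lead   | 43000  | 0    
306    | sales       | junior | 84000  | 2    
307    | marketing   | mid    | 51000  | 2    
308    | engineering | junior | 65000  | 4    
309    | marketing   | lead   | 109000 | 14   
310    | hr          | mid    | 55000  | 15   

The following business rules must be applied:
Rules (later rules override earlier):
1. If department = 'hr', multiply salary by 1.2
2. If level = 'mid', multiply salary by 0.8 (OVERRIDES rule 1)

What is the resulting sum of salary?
648800.0

Step 1: Rule 2 takes priority for records with level = 'mid'
  - 3 records: 155000 × 0.8 = 124000.0
Step 2: Rule 1 applies to remaining records with department = 'hr'
  - 1 records: 69000 × 1.2 = 82800.0
Step 3: Other records unchanged: 442000
Step 4: Final sum = 124000.0 + 82800.0 + 442000 = 648800.0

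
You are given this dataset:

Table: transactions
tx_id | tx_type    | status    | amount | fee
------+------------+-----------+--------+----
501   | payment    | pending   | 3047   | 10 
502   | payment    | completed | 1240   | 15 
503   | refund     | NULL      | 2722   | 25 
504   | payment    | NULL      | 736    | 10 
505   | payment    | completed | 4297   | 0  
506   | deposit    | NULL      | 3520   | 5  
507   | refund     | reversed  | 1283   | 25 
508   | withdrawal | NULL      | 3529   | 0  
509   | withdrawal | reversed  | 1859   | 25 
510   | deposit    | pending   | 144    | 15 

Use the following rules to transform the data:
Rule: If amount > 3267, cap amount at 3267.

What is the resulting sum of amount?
20832

Step 1: 3 records have amount > 3267
Step 2: These records originally summed to 11346
Step 3: After capping: 3 × 3267 = 9801
Step 4: Unaffected records sum: 11031
Step 5: Final sum = 9801 + 11031 = 20832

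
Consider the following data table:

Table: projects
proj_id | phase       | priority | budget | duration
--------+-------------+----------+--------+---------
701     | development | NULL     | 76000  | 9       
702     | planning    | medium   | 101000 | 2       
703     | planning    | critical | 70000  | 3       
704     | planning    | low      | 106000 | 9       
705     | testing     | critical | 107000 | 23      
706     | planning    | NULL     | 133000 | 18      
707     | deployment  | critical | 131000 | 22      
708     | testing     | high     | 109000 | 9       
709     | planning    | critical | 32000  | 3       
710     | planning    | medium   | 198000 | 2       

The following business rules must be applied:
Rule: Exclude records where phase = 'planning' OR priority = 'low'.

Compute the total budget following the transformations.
423000

Step 1: Find records where phase = 'planning' OR priority = 'low'
Step 2: 6 records match, summing to 640000
Step 3: Original sum: 1063000
Step 4: Remaining sum = 1063000 - 640000 = 423000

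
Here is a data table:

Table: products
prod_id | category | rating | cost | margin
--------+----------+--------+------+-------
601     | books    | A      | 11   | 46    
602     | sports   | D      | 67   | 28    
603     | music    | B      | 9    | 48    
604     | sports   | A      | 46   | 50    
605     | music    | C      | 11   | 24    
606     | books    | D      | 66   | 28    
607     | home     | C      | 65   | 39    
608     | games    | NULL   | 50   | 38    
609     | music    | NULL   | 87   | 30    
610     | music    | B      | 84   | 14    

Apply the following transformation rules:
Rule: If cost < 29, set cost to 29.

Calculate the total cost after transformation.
552

Step 1: 3 records have cost < 29
Step 2: These records originally summed to 31
Step 3: After setting to minimum: 3 × 29 = 87
Step 4: Unaffected records sum: 465
Step 5: Final sum = 87 + 465 = 552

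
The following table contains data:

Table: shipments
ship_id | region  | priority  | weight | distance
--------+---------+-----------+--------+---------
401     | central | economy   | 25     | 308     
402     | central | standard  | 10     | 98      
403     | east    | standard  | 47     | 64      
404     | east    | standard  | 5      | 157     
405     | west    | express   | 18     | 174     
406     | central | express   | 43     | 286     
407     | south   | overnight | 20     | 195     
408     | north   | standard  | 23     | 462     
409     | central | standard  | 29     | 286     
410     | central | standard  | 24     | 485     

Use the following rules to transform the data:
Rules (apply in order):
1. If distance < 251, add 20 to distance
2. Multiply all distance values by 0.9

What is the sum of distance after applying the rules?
2353.5

Step 1: Apply Rule 1 - Add 20 to records with distance < 251
  - 5 records affected: 688 + (5 × 20) = 788
  - Unaffected records: 1827
  - Sum after Rule 1: 2615
Step 2: Apply Rule 2 - Multiply all by 0.9
  - 2615 × 0.9 = 2353.5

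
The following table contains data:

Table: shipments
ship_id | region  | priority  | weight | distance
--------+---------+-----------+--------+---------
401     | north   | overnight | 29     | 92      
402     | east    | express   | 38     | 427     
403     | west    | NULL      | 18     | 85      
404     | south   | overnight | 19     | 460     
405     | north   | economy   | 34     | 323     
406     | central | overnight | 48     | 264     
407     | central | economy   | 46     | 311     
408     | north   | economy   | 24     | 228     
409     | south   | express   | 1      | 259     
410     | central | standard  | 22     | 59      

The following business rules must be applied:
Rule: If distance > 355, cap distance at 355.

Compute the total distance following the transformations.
2331

Step 1: 2 records have distance > 355
Step 2: These records originally summed to 887
Step 3: After capping: 2 × 355 = 710
Step 4: Unaffected records sum: 1621
Step 5: Final sum = 710 + 1621 = 2331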